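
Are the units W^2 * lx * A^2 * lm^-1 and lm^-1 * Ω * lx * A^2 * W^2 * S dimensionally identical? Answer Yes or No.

Yes

Left side:
  W = J/s (power = energy per time),
      = kg·m²·s⁻³.
  So W² = kg²·m⁴·s⁻⁶.
  lx = lm/m² (illuminance = luminous flux per area),
      = m⁻²·cd.
  lm = cd·sr = cd (luminous flux; sr is dimensionless).
  So lm⁻¹ = cd⁻¹.
  Combining: W²·lx·A²·lm⁻¹ = (kg²·m⁴·s⁻⁶) · (m⁻²·cd) · A² · cd⁻¹ = kg²·m²·s⁻⁶·A².
Right side:
  lm = cd.
  So lm⁻¹ = cd⁻¹.
  Ω = kg·m²·s⁻³·A⁻².
  lx = m⁻²·cd.
  W = kg·m²·s⁻³.
  So W² = kg²·m⁴·s⁻⁶.
  S = kg⁻¹·m⁻²·s³·A².
  Combining: lm⁻¹·Ω·lx·A²·W²·S = cd⁻¹ · (kg·m²·s⁻³·A⁻²) · (m⁻²·cd) · A² · (kg²·m⁴·s⁻⁶) · (kg⁻¹·m⁻²·s³·A²) = kg²·m²·s⁻⁶·A².
Both reduce to kg²·m²·s⁻⁶·A².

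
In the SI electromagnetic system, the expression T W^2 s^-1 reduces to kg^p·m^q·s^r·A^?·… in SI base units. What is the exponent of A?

-1

T = Wb/m² (flux density = flux per area),
    = kg·s⁻²·A⁻¹.
W = J/s (power = energy per time),
    = kg·m²·s⁻³.
So W² = kg²·m⁴·s⁻⁶.
Combining: T·W²·s⁻¹ = (kg·s⁻²·A⁻¹) · (kg²·m⁴·s⁻⁶) · s⁻¹ = kg³·m⁴·s⁻⁹·A⁻¹.
The exponent of A is -1.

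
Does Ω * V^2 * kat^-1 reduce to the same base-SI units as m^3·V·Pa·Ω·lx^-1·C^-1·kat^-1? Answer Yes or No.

No

Left side:
  Ω = kg·m²·s⁻³·A⁻².
  V = kg·m²·s⁻³·A⁻¹.
  So V² = kg²·m⁴·s⁻⁶·A⁻².
  kat = s⁻¹·mol.
  So kat⁻¹ = s·mol⁻¹.
  Combining: Ω·V²·kat⁻¹ = (kg·m²·s⁻³·A⁻²) · (kg²·m⁴·s⁻⁶·A⁻²) · (s·mol⁻¹) = kg³·m⁶·s⁻⁸·A⁻⁴·mol⁻¹.
Right side:
  V = kg·m²·s⁻³·A⁻¹.
  Pa = kg·m⁻¹·s⁻².
  Ω = kg·m²·s⁻³·A⁻².
  lx = m⁻²·cd.
  So lx⁻¹ = m²·cd⁻¹.
  C = s·A.
  So C⁻¹ = s⁻¹·A⁻¹.
  kat = s⁻¹·mol.
  So kat⁻¹ = s·mol⁻¹.
  Combining: m³·V·Pa·Ω·lx⁻¹·C⁻¹·kat⁻¹ = m³ · (kg·m²·s⁻³·A⁻¹) · (kg·m⁻¹·s⁻²) · (kg·m²·s⁻³·A⁻²) · (m²·cd⁻¹) · (s⁻¹·A⁻¹) · (s·mol⁻¹) = kg³·m⁸·s⁻⁸·A⁻⁴·mol⁻¹·cd⁻¹.
Left is kg³·m⁶·s⁻⁸·A⁻⁴·mol⁻¹; right is kg³·m⁸·s⁻⁸·A⁻⁴·mol⁻¹·cd⁻¹ — different.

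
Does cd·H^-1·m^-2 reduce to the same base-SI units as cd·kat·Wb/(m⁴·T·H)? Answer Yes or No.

Left side:
  H = kg·m²·s⁻²·A⁻².
  So H⁻¹ = kg⁻¹·m⁻²·s²·A².
  Combining: cd·H⁻¹·m⁻² = cd · (kg⁻¹·m⁻²·s²·A²) · m⁻² = kg⁻¹·m⁻⁴·s²·A²·cd.
Right side:
  kat = s⁻¹·mol.
  T = kg·s⁻²·A⁻¹.
  So T⁻¹ = kg⁻¹·s²·A.
  H = kg·m²·s⁻²·A⁻².
  So H⁻¹ = kg⁻¹·m⁻²·s²·A².
  Wb = kg·m²·s⁻²·A⁻¹.
  Combining: cd·kat·m⁻⁴·T⁻¹·H⁻¹·Wb = cd · (s⁻¹·mol) · m⁻⁴ · (kg⁻¹·s²·A) · (kg⁻¹·m⁻²·s²·A²) · (kg·m²·s⁻²·A⁻¹) = kg⁻¹·m⁻⁴·s·A²·mol·cd.
Left is kg⁻¹·m⁻⁴·s²·A²·cd; right is kg⁻¹·m⁻⁴·s·A²·mol·cd — different.

No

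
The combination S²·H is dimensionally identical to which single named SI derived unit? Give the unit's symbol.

F

S = 1/Ω (conductance is reciprocal resistance),
    = kg⁻¹·m⁻²·s³·A².
So S² = kg⁻²·m⁻⁴·s⁶·A⁴.
H = Wb/A (inductance = flux per current),
    = kg·m²·s⁻²·A⁻².
Combining: S²·H = (kg⁻²·m⁻⁴·s⁶·A⁴) · (kg·m²·s⁻²·A⁻²) = kg⁻¹·m⁻²·s⁴·A².
kg⁻¹·m⁻²·s⁴·A² is the base-SI form of the farad.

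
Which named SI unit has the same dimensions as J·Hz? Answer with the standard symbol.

J = kg·m²·s⁻².
Hz = s⁻¹.
Combining: J·Hz = (kg·m²·s⁻²) · s⁻¹ = kg·m²·s⁻³.
kg·m²·s⁻³ is the base-SI form of the watt.

W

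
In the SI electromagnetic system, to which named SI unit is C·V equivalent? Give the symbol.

C = A·s = s·A (charge = current × time).
V = W/A (potential = power per current),
    = kg·m²·s⁻³·A⁻¹.
Combining: C·V = (s·A) · (kg·m²·s⁻³·A⁻¹) = kg·m²·s⁻².
kg·m²·s⁻² is the base-SI form of the joule.

J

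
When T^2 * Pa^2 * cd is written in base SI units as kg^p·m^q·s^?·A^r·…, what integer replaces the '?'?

-8

T = Wb/m² (flux density = flux per area),
    = kg·s⁻²·A⁻¹.
So T² = kg²·s⁻⁴·A⁻².
Pa = N/m² (pressure = force per area),
    = kg·m⁻¹·s⁻².
So Pa² = kg²·m⁻²·s⁻⁴.
Combining: T²·Pa²·cd = (kg²·s⁻⁴·A⁻²) · (kg²·m⁻²·s⁻⁴) · cd = kg⁴·m⁻²·s⁻⁸·A⁻²·cd.
The exponent of s is -8.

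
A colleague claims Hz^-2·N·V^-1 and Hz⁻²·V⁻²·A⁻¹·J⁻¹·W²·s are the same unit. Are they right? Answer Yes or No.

No

Left side:
  Hz = s⁻¹.
  So Hz⁻² = s².
  N = kg·m·s⁻².
  V = kg·m²·s⁻³·A⁻¹.
  So V⁻¹ = kg⁻¹·m⁻²·s³·A.
  Combining: Hz⁻²·N·V⁻¹ = s² · (kg·m·s⁻²) · (kg⁻¹·m⁻²·s³·A) = m⁻¹·s³·A.
Right side:
  Hz = 1/s = s⁻¹ (frequency is cycles per second).
  So Hz⁻² = s².
  V = W/A (potential = power per current),
      = kg·m²·s⁻³·A⁻¹.
  So V⁻² = kg⁻²·m⁻⁴·s⁶·A².
  J = N·m (work = force × distance),
      = kg·m²·s⁻².
  So J⁻¹ = kg⁻¹·m⁻²·s².
  W = J/s (power = energy per time),
      = kg·m²·s⁻³.
  So W² = kg²·m⁴·s⁻⁶.
  Combining: Hz⁻²·V⁻²·A⁻¹·J⁻¹·W²·s = s² · (kg⁻²·m⁻⁴·s⁶·A²) · A⁻¹ · (kg⁻¹·m⁻²·s²) · (kg²·m⁴·s⁻⁶) · s = kg⁻¹·m⁻²·s⁵·A.
Left is m⁻¹·s³·A; right is kg⁻¹·m⁻²·s⁵·A — different.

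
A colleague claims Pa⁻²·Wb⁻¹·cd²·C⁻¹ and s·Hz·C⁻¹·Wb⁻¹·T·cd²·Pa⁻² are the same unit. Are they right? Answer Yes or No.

No

Left side:
  Pa = N/m² (pressure = force per area),
      = kg·m⁻¹·s⁻².
  So Pa⁻² = kg⁻²·m²·s⁴.
  Wb = V·s (flux: a volt is a weber per second),
      = kg·m²·s⁻²·A⁻¹.
  So Wb⁻¹ = kg⁻¹·m⁻²·s²·A.
  C = A·s = s·A (charge = current × time).
  So C⁻¹ = s⁻¹·A⁻¹.
  Combining: Pa⁻²·Wb⁻¹·cd²·C⁻¹ = (kg⁻²·m²·s⁴) · (kg⁻¹·m⁻²·s²·A) · cd² · (s⁻¹·A⁻¹) = kg⁻³·s⁵·cd².
Right side:
  Hz = 1/s = s⁻¹ (frequency is cycles per second).
  C = A·s = s·A (charge = current × time).
  So C⁻¹ = s⁻¹·A⁻¹.
  Wb = V·s (flux: a volt is a weber per second),
      = kg·m²·s⁻²·A⁻¹.
  So Wb⁻¹ = kg⁻¹·m⁻²·s²·A.
  T = Wb/m² (flux density = flux per area),
      = kg·s⁻²·A⁻¹.
  Pa = N/m² (pressure = force per area),
      = kg·m⁻¹·s⁻².
  So Pa⁻² = kg⁻²·m²·s⁴.
  Combining: s·Hz·C⁻¹·Wb⁻¹·T·cd²·Pa⁻² = s · s⁻¹ · (s⁻¹·A⁻¹) · (kg⁻¹·m⁻²·s²·A) · (kg·s⁻²·A⁻¹) · cd² · (kg⁻²·m²·s⁴) = kg⁻²·s³·A⁻¹·cd².
Left is kg⁻³·s⁵·cd²; right is kg⁻²·s³·A⁻¹·cd² — different.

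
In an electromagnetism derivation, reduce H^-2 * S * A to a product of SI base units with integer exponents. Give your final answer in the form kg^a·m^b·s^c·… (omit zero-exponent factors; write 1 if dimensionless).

kg⁻³·m⁻⁶·s⁷·A⁷

H = kg·m²·s⁻²·A⁻².
So H⁻² = kg⁻²·m⁻⁴·s⁴·A⁴.
S = kg⁻¹·m⁻²·s³·A².
Combining: H⁻²·S·A = (kg⁻²·m⁻⁴·s⁴·A⁴) · (kg⁻¹·m⁻²·s³·A²) · A = kg⁻³·m⁻⁶·s⁷·A⁷.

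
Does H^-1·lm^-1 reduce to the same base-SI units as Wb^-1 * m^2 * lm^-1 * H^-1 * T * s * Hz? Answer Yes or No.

Left side:
  H = Wb/A (inductance = flux per current),
      = kg·m²·s⁻²·A⁻².
  So H⁻¹ = kg⁻¹·m⁻²·s²·A².
  lm = cd·sr = cd (luminous flux; sr is dimensionless).
  So lm⁻¹ = cd⁻¹.
  Combining: H⁻¹·lm⁻¹ = (kg⁻¹·m⁻²·s²·A²) · cd⁻¹ = kg⁻¹·m⁻²·s²·A²·cd⁻¹.
Right side:
  Wb = V·s (flux: a volt is a weber per second),
      = kg·m²·s⁻²·A⁻¹.
  So Wb⁻¹ = kg⁻¹·m⁻²·s²·A.
  lm = cd·sr = cd (luminous flux; sr is dimensionless).
  So lm⁻¹ = cd⁻¹.
  H = Wb/A (inductance = flux per current),
      = kg·m²·s⁻²·A⁻².
  So H⁻¹ = kg⁻¹·m⁻²·s²·A².
  T = Wb/m² (flux density = flux per area),
      = kg·s⁻²·A⁻¹.
  Hz = 1/s = s⁻¹ (frequency is cycles per second).
  Combining: Wb⁻¹·m²·lm⁻¹·H⁻¹·T·s·Hz = (kg⁻¹·m⁻²·s²·A) · m² · cd⁻¹ · (kg⁻¹·m⁻²·s²·A²) · (kg·s⁻²·A⁻¹) · s · s⁻¹ = kg⁻¹·m⁻²·s²·A²·cd⁻¹.
Both reduce to kg⁻¹·m⁻²·s²·A²·cd⁻¹.

Yes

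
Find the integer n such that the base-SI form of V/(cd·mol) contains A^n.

V = W/A (potential = power per current),
    = kg·m²·s⁻³·A⁻¹.
Combining: V·cd⁻¹·mol⁻¹ = (kg·m²·s⁻³·A⁻¹) · cd⁻¹ · mol⁻¹ = kg·m²·s⁻³·A⁻¹·mol⁻¹·cd⁻¹.
The exponent of A is -1.

-1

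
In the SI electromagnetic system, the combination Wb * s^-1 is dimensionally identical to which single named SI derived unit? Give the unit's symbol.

V

Wb = kg·m²·s⁻²·A⁻¹.
Combining: Wb·s⁻¹ = (kg·m²·s⁻²·A⁻¹) · s⁻¹ = kg·m²·s⁻³·A⁻¹.
kg·m²·s⁻³·A⁻¹ is the base-SI form of the volt.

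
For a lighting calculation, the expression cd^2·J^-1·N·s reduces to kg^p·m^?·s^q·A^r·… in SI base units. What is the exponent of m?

-1

J = N·m (work = force × distance),
    = kg·m²·s⁻².
So J⁻¹ = kg⁻¹·m⁻²·s².
N = kg·m/s² = kg·m·s⁻² (force = mass × acceleration).
Combining: cd²·J⁻¹·N·s = cd² · (kg⁻¹·m⁻²·s²) · (kg·m·s⁻²) · s = m⁻¹·s·cd².
The exponent of m is -1.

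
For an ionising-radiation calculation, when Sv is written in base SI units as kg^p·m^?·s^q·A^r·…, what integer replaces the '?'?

Sv = m²·s⁻².
The exponent of m is 2.

2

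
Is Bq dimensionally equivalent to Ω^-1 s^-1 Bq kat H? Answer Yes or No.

Left side:
  Bq = 1/s = s⁻¹ (activity is decays per second).
Right side:
  Ω = kg·m²·s⁻³·A⁻².
  So Ω⁻¹ = kg⁻¹·m⁻²·s³·A².
  Bq = s⁻¹.
  kat = s⁻¹·mol.
  H = kg·m²·s⁻²·A⁻².
  Combining: Ω⁻¹·s⁻¹·Bq·kat·H = (kg⁻¹·m⁻²·s³·A²) · s⁻¹ · s⁻¹ · (s⁻¹·mol) · (kg·m²·s⁻²·A⁻²) = s⁻²·mol.
Left is s⁻¹; right is s⁻²·mol — different.

No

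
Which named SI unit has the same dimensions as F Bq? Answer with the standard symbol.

S

F = kg⁻¹·m⁻²·s⁴·A².
Bq = s⁻¹.
Combining: F·Bq = (kg⁻¹·m⁻²·s⁴·A²) · s⁻¹ = kg⁻¹·m⁻²·s³·A².
kg⁻¹·m⁻²·s³·A² is the base-SI form of the siemens.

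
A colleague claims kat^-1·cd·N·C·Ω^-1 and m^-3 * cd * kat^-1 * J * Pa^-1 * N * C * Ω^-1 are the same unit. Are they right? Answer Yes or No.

Left side:
  kat = mol/s = s⁻¹·mol (catalytic activity).
  So kat⁻¹ = s·mol⁻¹.
  N = kg·m/s² = kg·m·s⁻² (force = mass × acceleration).
  C = A·s = s·A (charge = current × time).
  Ω = V/A (resistance = voltage per current),
      = kg·m²·s⁻³·A⁻².
  So Ω⁻¹ = kg⁻¹·m⁻²·s³·A².
  Combining: kat⁻¹·cd·N·C·Ω⁻¹ = (s·mol⁻¹) · cd · (kg·m·s⁻²) · (s·A) · (kg⁻¹·m⁻²·s³·A²) = m⁻¹·s³·A³·mol⁻¹·cd.
Right side:
  kat = mol/s = s⁻¹·mol (catalytic activity).
  So kat⁻¹ = s·mol⁻¹.
  J = N·m (work = force × distance),
      = kg·m²·s⁻².
  Pa = N/m² (pressure = force per area),
      = kg·m⁻¹·s⁻².
  So Pa⁻¹ = kg⁻¹·m·s².
  N = kg·m/s² = kg·m·s⁻² (force = mass × acceleration).
  C = A·s = s·A (charge = current × time).
  Ω = V/A (resistance = voltage per current),
      = kg·m²·s⁻³·A⁻².
  So Ω⁻¹ = kg⁻¹·m⁻²·s³·A².
  Combining: m⁻³·cd·kat⁻¹·J·Pa⁻¹·N·C·Ω⁻¹ = m⁻³ · cd · (s·mol⁻¹) · (kg·m²·s⁻²) · (kg⁻¹·m·s²) · (kg·m·s⁻²) · (s·A) · (kg⁻¹·m⁻²·s³·A²) = m⁻¹·s³·A³·mol⁻¹·cd.
Both reduce to m⁻¹·s³·A³·mol⁻¹·cd.

Yes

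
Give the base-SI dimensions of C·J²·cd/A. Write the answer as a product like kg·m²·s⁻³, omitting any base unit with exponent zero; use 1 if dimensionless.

C = s·A.
J = kg·m²·s⁻².
So J² = kg²·m⁴·s⁻⁴.
Combining: C·J²·cd·A⁻¹ = (s·A) · (kg²·m⁴·s⁻⁴) · cd · A⁻¹ = kg²·m⁴·s⁻³·cd.

kg²·m⁴·s⁻³·cd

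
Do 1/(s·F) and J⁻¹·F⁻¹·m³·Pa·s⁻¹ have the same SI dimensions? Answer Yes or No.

Left side:
  F = kg⁻¹·m⁻²·s⁴·A².
  So F⁻¹ = kg·m²·s⁻⁴·A⁻².
  Combining: s⁻¹·F⁻¹ = s⁻¹ · (kg·m²·s⁻⁴·A⁻²) = kg·m²·s⁻⁵·A⁻².
Right side:
  J = N·m (work = force × distance),
      = kg·m²·s⁻².
  So J⁻¹ = kg⁻¹·m⁻²·s².
  F = C/V (capacitance = charge per voltage),
      = A·s/(kg·m²·s⁻³·A⁻¹) (substituting C and V),
      = kg⁻¹·m⁻²·s⁴·A².
  So F⁻¹ = kg·m²·s⁻⁴·A⁻².
  Pa = N/m² (pressure = force per area),
      = kg·m⁻¹·s⁻².
  Combining: J⁻¹·F⁻¹·m³·Pa·s⁻¹ = (kg⁻¹·m⁻²·s²) · (kg·m²·s⁻⁴·A⁻²) · m³ · (kg·m⁻¹·s⁻²) · s⁻¹ = kg·m²·s⁻⁵·A⁻².
Both reduce to kg·m²·s⁻⁵·A⁻².

Yes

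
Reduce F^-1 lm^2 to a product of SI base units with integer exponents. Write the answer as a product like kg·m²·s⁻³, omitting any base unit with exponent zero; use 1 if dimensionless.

kg·m²·s⁻⁴·A⁻²·cd²

F = kg⁻¹·m⁻²·s⁴·A².
So F⁻¹ = kg·m²·s⁻⁴·A⁻².
lm = cd.
So lm² = cd².
Combining: F⁻¹·lm² = (kg·m²·s⁻⁴·A⁻²) · cd² = kg·m²·s⁻⁴·A⁻²·cd².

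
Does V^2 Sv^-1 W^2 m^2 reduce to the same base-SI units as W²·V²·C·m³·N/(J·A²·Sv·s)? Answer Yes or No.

No

Left side:
  V = W/A (potential = power per current),
      = kg·m²·s⁻³·A⁻¹.
  So V² = kg²·m⁴·s⁻⁶·A⁻².
  Sv = J/kg (equivalent dose = energy per mass),
      = m²·s⁻².
  So Sv⁻¹ = m⁻²·s².
  W = J/s (power = energy per time),
      = kg·m²·s⁻³.
  So W² = kg²·m⁴·s⁻⁶.
  Combining: V²·Sv⁻¹·W²·m² = (kg²·m⁴·s⁻⁶·A⁻²) · (m⁻²·s²) · (kg²·m⁴·s⁻⁶) · m² = kg⁴·m⁸·s⁻¹⁰·A⁻².
Right side:
  W = kg·m²·s⁻³.
  So W² = kg²·m⁴·s⁻⁶.
  V = kg·m²·s⁻³·A⁻¹.
  So V² = kg²·m⁴·s⁻⁶·A⁻².
  J = kg·m²·s⁻².
  So J⁻¹ = kg⁻¹·m⁻²·s².
  C = s·A.
  Sv = m²·s⁻².
  So Sv⁻¹ = m⁻²·s².
  N = kg·m·s⁻².
  Combining: W²·V²·J⁻¹·C·m³·A⁻²·Sv⁻¹·s⁻¹·N = (kg²·m⁴·s⁻⁶) · (kg²·m⁴·s⁻⁶·A⁻²) · (kg⁻¹·m⁻²·s²) · (s·A) · m³ · A⁻² · (m⁻²·s²) · s⁻¹ · (kg·m·s⁻²) = kg⁴·m⁸·s⁻¹⁰·A⁻³.
Left is kg⁴·m⁸·s⁻¹⁰·A⁻²; right is kg⁴·m⁸·s⁻¹⁰·A⁻³ — different.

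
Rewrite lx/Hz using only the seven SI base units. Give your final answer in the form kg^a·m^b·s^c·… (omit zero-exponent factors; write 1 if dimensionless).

m⁻²·s·cd

lx = lm/m² (illuminance = luminous flux per area),
    = m⁻²·cd.
Hz = 1/s = s⁻¹ (frequency is cycles per second).
So Hz⁻¹ = s.
Combining: lx·Hz⁻¹ = (m⁻²·cd) · s = m⁻²·s·cd.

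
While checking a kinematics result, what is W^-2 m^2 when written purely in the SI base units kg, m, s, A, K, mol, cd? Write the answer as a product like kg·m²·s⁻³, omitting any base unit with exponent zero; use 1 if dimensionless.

W = J/s (power = energy per time),
    = kg·m²·s⁻³.
So W⁻² = kg⁻²·m⁻⁴·s⁶.
Combining: W⁻²·m² = (kg⁻²·m⁻⁴·s⁶) · m² = kg⁻²·m⁻²·s⁶.

kg⁻²·m⁻²·s⁶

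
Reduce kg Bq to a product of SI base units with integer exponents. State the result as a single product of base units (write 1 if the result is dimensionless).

kg·s⁻¹

Bq = 1/s = s⁻¹ (activity is decays per second).
Combining: kg·Bq = kg · s⁻¹ = kg·s⁻¹.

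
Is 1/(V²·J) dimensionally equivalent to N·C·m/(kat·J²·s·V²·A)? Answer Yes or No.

Left side:
  V = kg·m²·s⁻³·A⁻¹.
  So V⁻² = kg⁻²·m⁻⁴·s⁶·A².
  J = kg·m²·s⁻².
  So J⁻¹ = kg⁻¹·m⁻²·s².
  Combining: V⁻²·J⁻¹ = (kg⁻²·m⁻⁴·s⁶·A²) · (kg⁻¹·m⁻²·s²) = kg⁻³·m⁻⁶·s⁸·A².
Right side:
  N = kg·m/s² = kg·m·s⁻² (force = mass × acceleration).
  kat = mol/s = s⁻¹·mol (catalytic activity).
  So kat⁻¹ = s·mol⁻¹.
  J = N·m (work = force × distance),
      = kg·m²·s⁻².
  So J⁻² = kg⁻²·m⁻⁴·s⁴.
  C = A·s = s·A (charge = current × time).
  V = W/A (potential = power per current),
      = kg·m²·s⁻³·A⁻¹.
  So V⁻² = kg⁻²·m⁻⁴·s⁶·A².
  Combining: N·kat⁻¹·J⁻²·C·s⁻¹·m·V⁻²·A⁻¹ = (kg·m·s⁻²) · (s·mol⁻¹) · (kg⁻²·m⁻⁴·s⁴) · (s·A) · s⁻¹ · m · (kg⁻²·m⁻⁴·s⁶·A²) · A⁻¹ = kg⁻³·m⁻⁶·s⁹·A²·mol⁻¹.
Left is kg⁻³·m⁻⁶·s⁸·A²; right is kg⁻³·m⁻⁶·s⁹·A²·mol⁻¹ — different.

No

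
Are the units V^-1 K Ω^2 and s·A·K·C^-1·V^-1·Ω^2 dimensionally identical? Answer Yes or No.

Yes

Left side:
  V = kg·m²·s⁻³·A⁻¹.
  So V⁻¹ = kg⁻¹·m⁻²·s³·A.
  Ω = kg·m²·s⁻³·A⁻².
  So Ω² = kg²·m⁴·s⁻⁶·A⁻⁴.
  Combining: V⁻¹·K·Ω² = (kg⁻¹·m⁻²·s³·A) · K · (kg²·m⁴·s⁻⁶·A⁻⁴) = kg·m²·s⁻³·A⁻³·K.
Right side:
  C = s·A.
  So C⁻¹ = s⁻¹·A⁻¹.
  V = kg·m²·s⁻³·A⁻¹.
  So V⁻¹ = kg⁻¹·m⁻²·s³·A.
  Ω = kg·m²·s⁻³·A⁻².
  So Ω² = kg²·m⁴·s⁻⁶·A⁻⁴.
  Combining: s·A·K·C⁻¹·V⁻¹·Ω² = s · A · K · (s⁻¹·A⁻¹) · (kg⁻¹·m⁻²·s³·A) · (kg²·m⁴·s⁻⁶·A⁻⁴) = kg·m²·s⁻³·A⁻³·K.
Both reduce to kg·m²·s⁻³·A⁻³·K.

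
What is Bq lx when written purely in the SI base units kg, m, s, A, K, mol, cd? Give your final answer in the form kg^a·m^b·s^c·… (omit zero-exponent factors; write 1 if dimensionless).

Bq = 1/s = s⁻¹ (activity is decays per second).
lx = lm/m² (illuminance = luminous flux per area),
    = m⁻²·cd.
Combining: Bq·lx = s⁻¹ · (m⁻²·cd) = m⁻²·s⁻¹·cd.

m⁻²·s⁻¹·cd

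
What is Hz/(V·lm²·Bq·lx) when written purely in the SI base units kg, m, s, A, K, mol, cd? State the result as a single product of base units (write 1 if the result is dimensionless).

V = kg·m²·s⁻³·A⁻¹.
So V⁻¹ = kg⁻¹·m⁻²·s³·A.
lm = cd.
So lm⁻² = cd⁻².
Hz = s⁻¹.
Bq = s⁻¹.
So Bq⁻¹ = s.
lx = m⁻²·cd.
So lx⁻¹ = m²·cd⁻¹.
Combining: V⁻¹·lm⁻²·Hz·Bq⁻¹·lx⁻¹ = (kg⁻¹·m⁻²·s³·A) · cd⁻² · s⁻¹ · s · (m²·cd⁻¹) = kg⁻¹·s³·A·cd⁻³.

kg⁻¹·s³·A·cd⁻³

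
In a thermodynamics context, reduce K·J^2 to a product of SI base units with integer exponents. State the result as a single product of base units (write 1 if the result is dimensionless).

kg²·m⁴·s⁻⁴·K

J = kg·m²·s⁻².
So J² = kg²·m⁴·s⁻⁴.
Combining: K·J² = K · (kg²·m⁴·s⁻⁴) = kg²·m⁴·s⁻⁴·K.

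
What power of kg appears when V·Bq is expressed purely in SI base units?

V = kg·m²·s⁻³·A⁻¹.
Bq = s⁻¹.
Combining: V·Bq = (kg·m²·s⁻³·A⁻¹) · s⁻¹ = kg·m²·s⁻⁴·A⁻¹.
The exponent of kg is 1.

1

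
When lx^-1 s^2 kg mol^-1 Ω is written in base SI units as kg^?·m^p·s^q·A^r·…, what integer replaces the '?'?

lx = lm/m² (illuminance = luminous flux per area),
    = m⁻²·cd.
So lx⁻¹ = m²·cd⁻¹.
Ω = V/A (resistance = voltage per current),
    = kg·m²·s⁻³·A⁻².
Combining: lx⁻¹·s²·kg·mol⁻¹·Ω = (m²·cd⁻¹) · s² · kg · mol⁻¹ · (kg·m²·s⁻³·A⁻²) = kg²·m⁴·s⁻¹·A⁻²·mol⁻¹·cd⁻¹.
The exponent of kg is 2.

2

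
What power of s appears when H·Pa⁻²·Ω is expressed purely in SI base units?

-1

H = Wb/A (inductance = flux per current),
    = kg·m²·s⁻²·A⁻².
Pa = N/m² (pressure = force per area),
    = kg·m⁻¹·s⁻².
So Pa⁻² = kg⁻²·m²·s⁴.
Ω = V/A (resistance = voltage per current),
    = kg·m²·s⁻³·A⁻².
Combining: H·Pa⁻²·Ω = (kg·m²·s⁻²·A⁻²) · (kg⁻²·m²·s⁴) · (kg·m²·s⁻³·A⁻²) = m⁶·s⁻¹·A⁻⁴.
The exponent of s is -1.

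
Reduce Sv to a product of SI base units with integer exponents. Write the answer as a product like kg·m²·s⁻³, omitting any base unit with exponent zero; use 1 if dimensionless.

Sv = m²·s⁻².

m²·s⁻²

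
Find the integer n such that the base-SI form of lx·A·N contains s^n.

lx = lm/m² (illuminance = luminous flux per area),
    = m⁻²·cd.
N = kg·m/s² = kg·m·s⁻² (force = mass × acceleration).
Combining: lx·A·N = (m⁻²·cd) · A · (kg·m·s⁻²) = kg·m⁻¹·s⁻²·A·cd.
The exponent of s is -2.

-2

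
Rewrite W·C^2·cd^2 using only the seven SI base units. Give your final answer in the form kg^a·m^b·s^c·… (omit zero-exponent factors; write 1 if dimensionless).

W = J/s (power = energy per time),
    = kg·m²·s⁻³.
C = A·s = s·A (charge = current × time).
So C² = s²·A².
Combining: W·C²·cd² = (kg·m²·s⁻³) · (s²·A²) · cd² = kg·m²·s⁻¹·A²·cd².

kg·m²·s⁻¹·A²·cd²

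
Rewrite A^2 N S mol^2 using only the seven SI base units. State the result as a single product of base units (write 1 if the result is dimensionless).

m⁻¹·s·A⁴·mol²

N = kg·m/s² = kg·m·s⁻² (force = mass × acceleration).
S = 1/Ω (conductance is reciprocal resistance),
    = kg⁻¹·m⁻²·s³·A².
Combining: A²·N·S·mol² = A² · (kg·m·s⁻²) · (kg⁻¹·m⁻²·s³·A²) · mol² = m⁻¹·s·A⁴·mol².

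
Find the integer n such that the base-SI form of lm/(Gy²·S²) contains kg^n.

2

Gy = m²·s⁻².
So Gy⁻² = m⁻⁴·s⁴.
S = kg⁻¹·m⁻²·s³·A².
So S⁻² = kg²·m⁴·s⁻⁶·A⁻⁴.
lm = cd.
Combining: Gy⁻²·S⁻²·lm = (m⁻⁴·s⁴) · (kg²·m⁴·s⁻⁶·A⁻⁴) · cd = kg²·s⁻²·A⁻⁴·cd.
The exponent of kg is 2.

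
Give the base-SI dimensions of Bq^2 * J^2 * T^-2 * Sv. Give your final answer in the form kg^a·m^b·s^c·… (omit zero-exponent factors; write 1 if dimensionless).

Bq = 1/s = s⁻¹ (activity is decays per second).
So Bq² = s⁻².
J = N·m (work = force × distance),
    = kg·m²·s⁻².
So J² = kg²·m⁴·s⁻⁴.
T = Wb/m² (flux density = flux per area),
    = kg·s⁻²·A⁻¹.
So T⁻² = kg⁻²·s⁴·A².
Sv = J/kg (equivalent dose = energy per mass),
    = m²·s⁻².
Combining: Bq²·J²·T⁻²·Sv = s⁻² · (kg²·m⁴·s⁻⁴) · (kg⁻²·s⁴·A²) · (m²·s⁻²) = m⁶·s⁻⁴·A².

m⁶·s⁻⁴·A²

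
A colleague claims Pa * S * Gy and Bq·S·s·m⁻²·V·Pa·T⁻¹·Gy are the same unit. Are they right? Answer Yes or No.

No

Left side:
  Pa = kg·m⁻¹·s⁻².
  S = kg⁻¹·m⁻²·s³·A².
  Gy = m²·s⁻².
  Combining: Pa·S·Gy = (kg·m⁻¹·s⁻²) · (kg⁻¹·m⁻²·s³·A²) · (m²·s⁻²) = m⁻¹·s⁻¹·A².
Right side:
  Bq = 1/s = s⁻¹ (activity is decays per second).
  S = 1/Ω (conductance is reciprocal resistance),
      = kg⁻¹·m⁻²·s³·A².
  V = W/A (potential = power per current),
      = kg·m²·s⁻³·A⁻¹.
  Pa = N/m² (pressure = force per area),
      = kg·m⁻¹·s⁻².
  T = Wb/m² (flux density = flux per area),
      = kg·s⁻²·A⁻¹.
  So T⁻¹ = kg⁻¹·s²·A.
  Gy = J/kg (absorbed dose = energy per mass),
      = m²·s⁻².
  Combining: Bq·S·s·m⁻²·V·Pa·T⁻¹·Gy = s⁻¹ · (kg⁻¹·m⁻²·s³·A²) · s · m⁻² · (kg·m²·s⁻³·A⁻¹) · (kg·m⁻¹·s⁻²) · (kg⁻¹·s²·A) · (m²·s⁻²) = m⁻¹·s⁻²·A².
Left is m⁻¹·s⁻¹·A²; right is m⁻¹·s⁻²·A² — different.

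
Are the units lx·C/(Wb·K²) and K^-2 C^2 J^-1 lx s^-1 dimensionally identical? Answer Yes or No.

Left side:
  lx = m⁻²·cd.
  Wb = kg·m²·s⁻²·A⁻¹.
  So Wb⁻¹ = kg⁻¹·m⁻²·s²·A.
  C = s·A.
  Combining: lx·Wb⁻¹·K⁻²·C = (m⁻²·cd) · (kg⁻¹·m⁻²·s²·A) · K⁻² · (s·A) = kg⁻¹·m⁻⁴·s³·A²·K⁻²·cd.
Right side:
  C = A·s = s·A (charge = current × time).
  So C² = s²·A².
  J = N·m (work = force × distance),
      = kg·m²·s⁻².
  So J⁻¹ = kg⁻¹·m⁻²·s².
  lx = lm/m² (illuminance = luminous flux per area),
      = m⁻²·cd.
  Combining: K⁻²·C²·J⁻¹·lx·s⁻¹ = K⁻² · (s²·A²) · (kg⁻¹·m⁻²·s²) · (m⁻²·cd) · s⁻¹ = kg⁻¹·m⁻⁴·s³·A²·K⁻²·cd.
Both reduce to kg⁻¹·m⁻⁴·s³·A²·K⁻²·cd.

Yes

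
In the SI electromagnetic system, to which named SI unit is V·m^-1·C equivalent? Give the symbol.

N

V = kg·m²·s⁻³·A⁻¹.
C = s·A.
Combining: V·m⁻¹·C = (kg·m²·s⁻³·A⁻¹) · m⁻¹ · (s·A) = kg·m·s⁻².
kg·m·s⁻² is the base-SI form of the newton.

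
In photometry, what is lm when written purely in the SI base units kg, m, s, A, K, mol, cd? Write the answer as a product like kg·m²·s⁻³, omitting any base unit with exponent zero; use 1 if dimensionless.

cd

lm = cd.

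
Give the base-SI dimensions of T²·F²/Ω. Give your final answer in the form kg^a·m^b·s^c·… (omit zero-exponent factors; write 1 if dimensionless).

kg⁻¹·m⁻⁶·s⁷·A⁴

T = Wb/m² (flux density = flux per area),
    = kg·s⁻²·A⁻¹.
So T² = kg²·s⁻⁴·A⁻².
F = C/V (capacitance = charge per voltage),
    = A·s/(kg·m²·s⁻³·A⁻¹) (substituting C and V),
    = kg⁻¹·m⁻²·s⁴·A².
So F² = kg⁻²·m⁻⁴·s⁸·A⁴.
Ω = V/A (resistance = voltage per current),
    = kg·m²·s⁻³·A⁻².
So Ω⁻¹ = kg⁻¹·m⁻²·s³·A².
Combining: T²·F²·Ω⁻¹ = (kg²·s⁻⁴·A⁻²) · (kg⁻²·m⁻⁴·s⁸·A⁴) · (kg⁻¹·m⁻²·s³·A²) = kg⁻¹·m⁻⁶·s⁷·A⁴.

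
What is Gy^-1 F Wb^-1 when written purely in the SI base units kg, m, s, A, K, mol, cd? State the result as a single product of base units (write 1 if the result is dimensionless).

kg⁻²·m⁻⁶·s⁸·A³

Gy = J/kg (absorbed dose = energy per mass),
    = m²·s⁻².
So Gy⁻¹ = m⁻²·s².
F = C/V (capacitance = charge per voltage),
    = A·s/(kg·m²·s⁻³·A⁻¹) (substituting C and V),
    = kg⁻¹·m⁻²·s⁴·A².
Wb = V·s (flux: a volt is a weber per second),
    = kg·m²·s⁻²·A⁻¹.
So Wb⁻¹ = kg⁻¹·m⁻²·s²·A.
Combining: Gy⁻¹·F·Wb⁻¹ = (m⁻²·s²) · (kg⁻¹·m⁻²·s⁴·A²) · (kg⁻¹·m⁻²·s²·A) = kg⁻²·m⁻⁶·s⁸·A³.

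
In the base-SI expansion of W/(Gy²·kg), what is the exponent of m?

Gy = J/kg (absorbed dose = energy per mass),
    = m²·s⁻².
So Gy⁻² = m⁻⁴·s⁴.
W = J/s (power = energy per time),
    = kg·m²·s⁻³.
Combining: Gy⁻²·kg⁻¹·W = (m⁻⁴·s⁴) · kg⁻¹ · (kg·m²·s⁻³) = m⁻²·s.
The exponent of m is -2.

-2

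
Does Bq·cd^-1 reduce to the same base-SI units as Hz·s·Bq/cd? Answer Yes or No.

Yes

Left side:
  Bq = 1/s = s⁻¹ (activity is decays per second).
  Combining: Bq·cd⁻¹ = s⁻¹ · cd⁻¹ = s⁻¹·cd⁻¹.
Right side:
  Hz = 1/s = s⁻¹ (frequency is cycles per second).
  Bq = 1/s = s⁻¹ (activity is decays per second).
  Combining: Hz·s·Bq·cd⁻¹ = s⁻¹ · s · s⁻¹ · cd⁻¹ = s⁻¹·cd⁻¹.
Both reduce to s⁻¹·cd⁻¹.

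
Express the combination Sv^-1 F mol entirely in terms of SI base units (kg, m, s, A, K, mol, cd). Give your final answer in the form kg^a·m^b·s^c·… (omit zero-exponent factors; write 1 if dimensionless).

kg⁻¹·m⁻⁴·s⁶·A²·mol

Sv = m²·s⁻².
So Sv⁻¹ = m⁻²·s².
F = kg⁻¹·m⁻²·s⁴·A².
Combining: Sv⁻¹·F·mol = (m⁻²·s²) · (kg⁻¹·m⁻²·s⁴·A²) · mol = kg⁻¹·m⁻⁴·s⁶·A²·mol.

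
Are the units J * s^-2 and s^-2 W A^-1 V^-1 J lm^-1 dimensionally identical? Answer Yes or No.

Left side:
  J = kg·m²·s⁻².
  Combining: J·s⁻² = (kg·m²·s⁻²) · s⁻² = kg·m²·s⁻⁴.
Right side:
  W = J/s (power = energy per time),
      = kg·m²·s⁻³.
  V = W/A (potential = power per current),
      = kg·m²·s⁻³·A⁻¹.
  So V⁻¹ = kg⁻¹·m⁻²·s³·A.
  J = N·m (work = force × distance),
      = kg·m²·s⁻².
  lm = cd·sr = cd (luminous flux; sr is dimensionless).
  So lm⁻¹ = cd⁻¹.
  Combining: s⁻²·W·A⁻¹·V⁻¹·J·lm⁻¹ = s⁻² · (kg·m²·s⁻³) · A⁻¹ · (kg⁻¹·m⁻²·s³·A) · (kg·m²·s⁻²) · cd⁻¹ = kg·m²·s⁻⁴·cd⁻¹.
Left is kg·m²·s⁻⁴; right is kg·m²·s⁻⁴·cd⁻¹ — different.

No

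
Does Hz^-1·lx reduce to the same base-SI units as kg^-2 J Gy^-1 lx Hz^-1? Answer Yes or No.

Left side:
  Hz = 1/s = s⁻¹ (frequency is cycles per second).
  So Hz⁻¹ = s.
  lx = lm/m² (illuminance = luminous flux per area),
      = m⁻²·cd.
  Combining: Hz⁻¹·lx = s · (m⁻²·cd) = m⁻²·s·cd.
Right side:
  J = kg·m²·s⁻².
  Gy = m²·s⁻².
  So Gy⁻¹ = m⁻²·s².
  lx = m⁻²·cd.
  Hz = s⁻¹.
  So Hz⁻¹ = s.
  Combining: kg⁻²·J·Gy⁻¹·lx·Hz⁻¹ = kg⁻² · (kg·m²·s⁻²) · (m⁻²·s²) · (m⁻²·cd) · s = kg⁻¹·m⁻²·s·cd.
Left is m⁻²·s·cd; right is kg⁻¹·m⁻²·s·cd — different.

No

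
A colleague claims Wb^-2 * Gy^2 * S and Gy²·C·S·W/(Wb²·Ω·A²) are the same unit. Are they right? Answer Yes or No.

No

Left side:
  Wb = V·s (flux: a volt is a weber per second),
      = kg·m²·s⁻²·A⁻¹.
  So Wb⁻² = kg⁻²·m⁻⁴·s⁴·A².
  Gy = J/kg (absorbed dose = energy per mass),
      = m²·s⁻².
  So Gy² = m⁴·s⁻⁴.
  S = 1/Ω (conductance is reciprocal resistance),
      = kg⁻¹·m⁻²·s³·A².
  Combining: Wb⁻²·Gy²·S = (kg⁻²·m⁻⁴·s⁴·A²) · (m⁴·s⁻⁴) · (kg⁻¹·m⁻²·s³·A²) = kg⁻³·m⁻²·s³·A⁴.
Right side:
  Wb = kg·m²·s⁻²·A⁻¹.
  So Wb⁻² = kg⁻²·m⁻⁴·s⁴·A².
  Ω = kg·m²·s⁻³·A⁻².
  So Ω⁻¹ = kg⁻¹·m⁻²·s³·A².
  Gy = m²·s⁻².
  So Gy² = m⁴·s⁻⁴.
  C = s·A.
  S = kg⁻¹·m⁻²·s³·A².
  W = kg·m²·s⁻³.
  Combining: Wb⁻²·Ω⁻¹·Gy²·C·S·A⁻²·W = (kg⁻²·m⁻⁴·s⁴·A²) · (kg⁻¹·m⁻²·s³·A²) · (m⁴·s⁻⁴) · (s·A) · (kg⁻¹·m⁻²·s³·A²) · A⁻² · (kg·m²·s⁻³) = kg⁻³·m⁻²·s⁴·A⁵.
Left is kg⁻³·m⁻²·s³·A⁴; right is kg⁻³·m⁻²·s⁴·A⁵ — different.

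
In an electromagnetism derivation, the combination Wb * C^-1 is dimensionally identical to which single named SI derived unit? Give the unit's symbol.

Ω

Wb = V·s (flux: a volt is a weber per second),
    = kg·m²·s⁻²·A⁻¹.
C = A·s = s·A (charge = current × time).
So C⁻¹ = s⁻¹·A⁻¹.
Combining: Wb·C⁻¹ = (kg·m²·s⁻²·A⁻¹) · (s⁻¹·A⁻¹) = kg·m²·s⁻³·A⁻².
kg·m²·s⁻³·A⁻² is the base-SI form of the ohm.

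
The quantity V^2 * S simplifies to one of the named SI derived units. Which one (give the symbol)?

W

V = kg·m²·s⁻³·A⁻¹.
So V² = kg²·m⁴·s⁻⁶·A⁻².
S = kg⁻¹·m⁻²·s³·A².
Combining: V²·S = (kg²·m⁴·s⁻⁶·A⁻²) · (kg⁻¹·m⁻²·s³·A²) = kg·m²·s⁻³.
kg·m²·s⁻³ is the base-SI form of the watt.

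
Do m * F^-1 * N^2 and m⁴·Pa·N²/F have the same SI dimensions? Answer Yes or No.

No

Left side:
  F = C/V (capacitance = charge per voltage),
      = A·s/(kg·m²·s⁻³·A⁻¹) (substituting C and V),
      = kg⁻¹·m⁻²·s⁴·A².
  So F⁻¹ = kg·m²·s⁻⁴·A⁻².
  N = kg·m/s² = kg·m·s⁻² (force = mass × acceleration).
  So N² = kg²·m²·s⁻⁴.
  Combining: m·F⁻¹·N² = m · (kg·m²·s⁻⁴·A⁻²) · (kg²·m²·s⁻⁴) = kg³·m⁵·s⁻⁸·A⁻².
Right side:
  Pa = N/m² (pressure = force per area),
      = kg·m⁻¹·s⁻².
  N = kg·m/s² = kg·m·s⁻² (force = mass × acceleration).
  So N² = kg²·m²·s⁻⁴.
  F = C/V (capacitance = charge per voltage),
      = A·s/(kg·m²·s⁻³·A⁻¹) (substituting C and V),
      = kg⁻¹·m⁻²·s⁴·A².
  So F⁻¹ = kg·m²·s⁻⁴·A⁻².
  Combining: m⁴·Pa·N²·F⁻¹ = m⁴ · (kg·m⁻¹·s⁻²) · (kg²·m²·s⁻⁴) · (kg·m²·s⁻⁴·A⁻²) = kg⁴·m⁷·s⁻¹⁰·A⁻².
Left is kg³·m⁵·s⁻⁸·A⁻²; right is kg⁴·m⁷·s⁻¹⁰·A⁻² — different.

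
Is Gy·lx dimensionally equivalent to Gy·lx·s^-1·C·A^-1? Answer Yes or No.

Yes

Left side:
  Gy = J/kg (absorbed dose = energy per mass),
      = m²·s⁻².
  lx = lm/m² (illuminance = luminous flux per area),
      = m⁻²·cd.
  Combining: Gy·lx = (m²·s⁻²) · (m⁻²·cd) = s⁻²·cd.
Right side:
  Gy = J/kg (absorbed dose = energy per mass),
      = m²·s⁻².
  lx = lm/m² (illuminance = luminous flux per area),
      = m⁻²·cd.
  C = A·s = s·A (charge = current × time).
  Combining: Gy·lx·s⁻¹·C·A⁻¹ = (m²·s⁻²) · (m⁻²·cd) · s⁻¹ · (s·A) · A⁻¹ = s⁻²·cd.
Both reduce to s⁻²·cd.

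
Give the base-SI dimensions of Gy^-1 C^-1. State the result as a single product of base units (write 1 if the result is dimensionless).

Gy = m²·s⁻².
So Gy⁻¹ = m⁻²·s².
C = s·A.
So C⁻¹ = s⁻¹·A⁻¹.
Combining: Gy⁻¹·C⁻¹ = (m⁻²·s²) · (s⁻¹·A⁻¹) = m⁻²·s·A⁻¹.

m⁻²·s·A⁻¹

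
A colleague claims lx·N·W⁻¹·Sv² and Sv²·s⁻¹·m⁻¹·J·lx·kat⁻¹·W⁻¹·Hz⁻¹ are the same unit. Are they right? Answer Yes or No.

No

Left side:
  lx = lm/m² (illuminance = luminous flux per area),
      = m⁻²·cd.
  N = kg·m/s² = kg·m·s⁻² (force = mass × acceleration).
  W = J/s (power = energy per time),
      = kg·m²·s⁻³.
  So W⁻¹ = kg⁻¹·m⁻²·s³.
  Sv = J/kg (equivalent dose = energy per mass),
      = m²·s⁻².
  So Sv² = m⁴·s⁻⁴.
  Combining: lx·N·W⁻¹·Sv² = (m⁻²·cd) · (kg·m·s⁻²) · (kg⁻¹·m⁻²·s³) · (m⁴·s⁻⁴) = m·s⁻³·cd.
Right side:
  Sv = m²·s⁻².
  So Sv² = m⁴·s⁻⁴.
  J = kg·m²·s⁻².
  lx = m⁻²·cd.
  kat = s⁻¹·mol.
  So kat⁻¹ = s·mol⁻¹.
  W = kg·m²·s⁻³.
  So W⁻¹ = kg⁻¹·m⁻²·s³.
  Hz = s⁻¹.
  So Hz⁻¹ = s.
  Combining: Sv²·s⁻¹·m⁻¹·J·lx·kat⁻¹·W⁻¹·Hz⁻¹ = (m⁴·s⁻⁴) · s⁻¹ · m⁻¹ · (kg·m²·s⁻²) · (m⁻²·cd) · (s·mol⁻¹) · (kg⁻¹·m⁻²·s³) · s = m·s⁻²·mol⁻¹·cd.
Left is m·s⁻³·cd; right is m·s⁻²·mol⁻¹·cd — different.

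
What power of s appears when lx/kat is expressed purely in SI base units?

1

kat = mol/s = s⁻¹·mol (catalytic activity).
So kat⁻¹ = s·mol⁻¹.
lx = lm/m² (illuminance = luminous flux per area),
    = m⁻²·cd.
Combining: kat⁻¹·lx = (s·mol⁻¹) · (m⁻²·cd) = m⁻²·s·mol⁻¹·cd.
The exponent of s is 1.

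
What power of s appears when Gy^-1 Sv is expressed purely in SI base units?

0

Gy = m²·s⁻².
So Gy⁻¹ = m⁻²·s².
Sv = m²·s⁻².
Combining: Gy⁻¹·Sv = (m⁻²·s²) · (m²·s⁻²) = 1.
The exponent of s is 0.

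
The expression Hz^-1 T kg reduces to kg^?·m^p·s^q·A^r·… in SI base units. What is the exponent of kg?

Hz = 1/s = s⁻¹ (frequency is cycles per second).
So Hz⁻¹ = s.
T = Wb/m² (flux density = flux per area),
    = kg·s⁻²·A⁻¹.
Combining: Hz⁻¹·T·kg = s · (kg·s⁻²·A⁻¹) · kg = kg²·s⁻¹·A⁻¹.
The exponent of kg is 2.

2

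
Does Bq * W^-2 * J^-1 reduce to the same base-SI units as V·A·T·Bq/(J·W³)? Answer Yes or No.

Left side:
  Bq = 1/s = s⁻¹ (activity is decays per second).
  W = J/s (power = energy per time),
      = kg·m²·s⁻³.
  So W⁻² = kg⁻²·m⁻⁴·s⁶.
  J = N·m (work = force × distance),
      = kg·m²·s⁻².
  So J⁻¹ = kg⁻¹·m⁻²·s².
  Combining: Bq·W⁻²·J⁻¹ = s⁻¹ · (kg⁻²·m⁻⁴·s⁶) · (kg⁻¹·m⁻²·s²) = kg⁻³·m⁻⁶·s⁷.
Right side:
  V = W/A (potential = power per current),
      = kg·m²·s⁻³·A⁻¹.
  J = N·m (work = force × distance),
      = kg·m²·s⁻².
  So J⁻¹ = kg⁻¹·m⁻²·s².
  T = Wb/m² (flux density = flux per area),
      = kg·s⁻²·A⁻¹.
  W = J/s (power = energy per time),
      = kg·m²·s⁻³.
  So W⁻³ = kg⁻³·m⁻⁶·s⁹.
  Bq = 1/s = s⁻¹ (activity is decays per second).
  Combining: V·J⁻¹·A·T·W⁻³·Bq = (kg·m²·s⁻³·A⁻¹) · (kg⁻¹·m⁻²·s²) · A · (kg·s⁻²·A⁻¹) · (kg⁻³·m⁻⁶·s⁹) · s⁻¹ = kg⁻²·m⁻⁶·s⁵·A⁻¹.
Left is kg⁻³·m⁻⁶·s⁷; right is kg⁻²·m⁻⁶·s⁵·A⁻¹ — different.

No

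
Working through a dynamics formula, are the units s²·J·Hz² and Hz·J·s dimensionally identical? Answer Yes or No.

Yes

Left side:
  J = kg·m²·s⁻².
  Hz = s⁻¹.
  So Hz² = s⁻².
  Combining: s²·J·Hz² = s² · (kg·m²·s⁻²) · s⁻² = kg·m²·s⁻².
Right side:
  Hz = 1/s = s⁻¹ (frequency is cycles per second).
  J = N·m (work = force × distance),
      = kg·m²·s⁻².
  Combining: Hz·J·s = s⁻¹ · (kg·m²·s⁻²) · s = kg·m²·s⁻².
Both reduce to kg·m²·s⁻².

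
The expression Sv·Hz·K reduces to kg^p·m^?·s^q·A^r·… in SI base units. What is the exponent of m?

Sv = J/kg (equivalent dose = energy per mass),
    = m²·s⁻².
Hz = 1/s = s⁻¹ (frequency is cycles per second).
Combining: Sv·Hz·K = (m²·s⁻²) · s⁻¹ · K = m²·s⁻³·K.
The exponent of m is 2.

2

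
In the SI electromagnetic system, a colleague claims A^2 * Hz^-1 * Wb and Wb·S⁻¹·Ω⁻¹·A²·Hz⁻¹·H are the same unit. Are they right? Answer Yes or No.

No

Left side:
  Hz = 1/s = s⁻¹ (frequency is cycles per second).
  So Hz⁻¹ = s.
  Wb = V·s (flux: a volt is a weber per second),
      = kg·m²·s⁻²·A⁻¹.
  Combining: A²·Hz⁻¹·Wb = A² · s · (kg·m²·s⁻²·A⁻¹) = kg·m²·s⁻¹·A.
Right side:
  Wb = V·s (flux: a volt is a weber per second),
      = kg·m²·s⁻²·A⁻¹.
  S = 1/Ω (conductance is reciprocal resistance),
      = kg⁻¹·m⁻²·s³·A².
  So S⁻¹ = kg·m²·s⁻³·A⁻².
  Ω = V/A (resistance = voltage per current),
      = kg·m²·s⁻³·A⁻².
  So Ω⁻¹ = kg⁻¹·m⁻²·s³·A².
  Hz = 1/s = s⁻¹ (frequency is cycles per second).
  So Hz⁻¹ = s.
  H = Wb/A (inductance = flux per current),
      = kg·m²·s⁻²·A⁻².
  Combining: Wb·S⁻¹·Ω⁻¹·A²·Hz⁻¹·H = (kg·m²·s⁻²·A⁻¹) · (kg·m²·s⁻³·A⁻²) · (kg⁻¹·m⁻²·s³·A²) · A² · s · (kg·m²·s⁻²·A⁻²) = kg²·m⁴·s⁻³·A⁻¹.
Left is kg·m²·s⁻¹·A; right is kg²·m⁴·s⁻³·A⁻¹ — different.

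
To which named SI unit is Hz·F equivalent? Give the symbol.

Hz = 1/s = s⁻¹ (frequency is cycles per second).
F = C/V (capacitance = charge per voltage),
    = A·s/(kg·m²·s⁻³·A⁻¹) (substituting C and V),
    = kg⁻¹·m⁻²·s⁴·A².
Combining: Hz·F = s⁻¹ · (kg⁻¹·m⁻²·s⁴·A²) = kg⁻¹·m⁻²·s³·A².
kg⁻¹·m⁻²·s³·A² is the base-SI form of the siemens.

S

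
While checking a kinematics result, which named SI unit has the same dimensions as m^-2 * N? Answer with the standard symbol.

N = kg·m·s⁻².
Combining: m⁻²·N = m⁻² · (kg·m·s⁻²) = kg·m⁻¹·s⁻².
kg·m⁻¹·s⁻² is the base-SI form of the pascal.

Pa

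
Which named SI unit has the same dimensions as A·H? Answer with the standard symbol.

H = Wb/A (inductance = flux per current),
    = kg·m²·s⁻²·A⁻².
Combining: A·H = A · (kg·m²·s⁻²·A⁻²) = kg·m²·s⁻²·A⁻¹.
kg·m²·s⁻²·A⁻¹ is the base-SI form of the weber.

Wb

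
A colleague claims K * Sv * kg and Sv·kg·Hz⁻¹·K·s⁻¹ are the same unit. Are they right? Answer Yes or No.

Yes

Left side:
  Sv = J/kg (equivalent dose = energy per mass),
      = m²·s⁻².
  Combining: K·Sv·kg = K · (m²·s⁻²) · kg = kg·m²·s⁻²·K.
Right side:
  Sv = m²·s⁻².
  Hz = s⁻¹.
  So Hz⁻¹ = s.
  Combining: Sv·kg·Hz⁻¹·K·s⁻¹ = (m²·s⁻²) · kg · s · K · s⁻¹ = kg·m²·s⁻²·K.
Both reduce to kg·m²·s⁻²·K.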